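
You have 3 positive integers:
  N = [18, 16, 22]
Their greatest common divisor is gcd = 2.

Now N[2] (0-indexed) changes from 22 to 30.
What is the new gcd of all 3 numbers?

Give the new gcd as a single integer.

Answer: 2

Derivation:
Numbers: [18, 16, 22], gcd = 2
Change: index 2, 22 -> 30
gcd of the OTHER numbers (without index 2): gcd([18, 16]) = 2
New gcd = gcd(g_others, new_val) = gcd(2, 30) = 2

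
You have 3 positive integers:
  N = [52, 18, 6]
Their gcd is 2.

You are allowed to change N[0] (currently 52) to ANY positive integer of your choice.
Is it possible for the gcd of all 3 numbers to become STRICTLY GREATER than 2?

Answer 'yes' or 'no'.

Answer: yes

Derivation:
Current gcd = 2
gcd of all OTHER numbers (without N[0]=52): gcd([18, 6]) = 6
The new gcd after any change is gcd(6, new_value).
This can be at most 6.
Since 6 > old gcd 2, the gcd CAN increase (e.g., set N[0] = 6).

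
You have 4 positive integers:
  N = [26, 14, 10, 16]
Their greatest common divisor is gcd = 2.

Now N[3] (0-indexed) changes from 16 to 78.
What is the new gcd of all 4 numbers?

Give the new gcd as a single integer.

Numbers: [26, 14, 10, 16], gcd = 2
Change: index 3, 16 -> 78
gcd of the OTHER numbers (without index 3): gcd([26, 14, 10]) = 2
New gcd = gcd(g_others, new_val) = gcd(2, 78) = 2

Answer: 2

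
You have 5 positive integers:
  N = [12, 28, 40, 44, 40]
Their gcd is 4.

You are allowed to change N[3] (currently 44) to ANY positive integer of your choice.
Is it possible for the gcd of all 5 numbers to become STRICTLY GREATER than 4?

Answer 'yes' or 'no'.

Answer: no

Derivation:
Current gcd = 4
gcd of all OTHER numbers (without N[3]=44): gcd([12, 28, 40, 40]) = 4
The new gcd after any change is gcd(4, new_value).
This can be at most 4.
Since 4 = old gcd 4, the gcd can only stay the same or decrease.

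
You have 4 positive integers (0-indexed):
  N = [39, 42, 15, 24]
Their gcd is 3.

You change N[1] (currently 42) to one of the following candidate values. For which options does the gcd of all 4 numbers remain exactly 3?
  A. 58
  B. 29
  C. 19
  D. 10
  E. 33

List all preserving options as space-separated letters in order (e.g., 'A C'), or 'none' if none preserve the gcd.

Old gcd = 3; gcd of others (without N[1]) = 3
New gcd for candidate v: gcd(3, v). Preserves old gcd iff gcd(3, v) = 3.
  Option A: v=58, gcd(3,58)=1 -> changes
  Option B: v=29, gcd(3,29)=1 -> changes
  Option C: v=19, gcd(3,19)=1 -> changes
  Option D: v=10, gcd(3,10)=1 -> changes
  Option E: v=33, gcd(3,33)=3 -> preserves

Answer: E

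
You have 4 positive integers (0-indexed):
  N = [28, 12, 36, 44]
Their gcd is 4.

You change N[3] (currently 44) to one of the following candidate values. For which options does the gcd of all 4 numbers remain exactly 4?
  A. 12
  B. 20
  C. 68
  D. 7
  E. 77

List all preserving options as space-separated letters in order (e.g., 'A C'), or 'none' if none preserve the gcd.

Old gcd = 4; gcd of others (without N[3]) = 4
New gcd for candidate v: gcd(4, v). Preserves old gcd iff gcd(4, v) = 4.
  Option A: v=12, gcd(4,12)=4 -> preserves
  Option B: v=20, gcd(4,20)=4 -> preserves
  Option C: v=68, gcd(4,68)=4 -> preserves
  Option D: v=7, gcd(4,7)=1 -> changes
  Option E: v=77, gcd(4,77)=1 -> changes

Answer: A B C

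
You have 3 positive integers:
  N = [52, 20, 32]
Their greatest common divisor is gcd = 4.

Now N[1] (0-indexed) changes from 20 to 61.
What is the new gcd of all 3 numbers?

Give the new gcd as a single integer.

Numbers: [52, 20, 32], gcd = 4
Change: index 1, 20 -> 61
gcd of the OTHER numbers (without index 1): gcd([52, 32]) = 4
New gcd = gcd(g_others, new_val) = gcd(4, 61) = 1

Answer: 1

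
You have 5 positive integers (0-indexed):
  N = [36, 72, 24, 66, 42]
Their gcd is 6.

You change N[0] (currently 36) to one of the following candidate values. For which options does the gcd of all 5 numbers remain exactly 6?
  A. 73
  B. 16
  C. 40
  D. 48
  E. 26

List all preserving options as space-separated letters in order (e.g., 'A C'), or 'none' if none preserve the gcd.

Answer: D

Derivation:
Old gcd = 6; gcd of others (without N[0]) = 6
New gcd for candidate v: gcd(6, v). Preserves old gcd iff gcd(6, v) = 6.
  Option A: v=73, gcd(6,73)=1 -> changes
  Option B: v=16, gcd(6,16)=2 -> changes
  Option C: v=40, gcd(6,40)=2 -> changes
  Option D: v=48, gcd(6,48)=6 -> preserves
  Option E: v=26, gcd(6,26)=2 -> changes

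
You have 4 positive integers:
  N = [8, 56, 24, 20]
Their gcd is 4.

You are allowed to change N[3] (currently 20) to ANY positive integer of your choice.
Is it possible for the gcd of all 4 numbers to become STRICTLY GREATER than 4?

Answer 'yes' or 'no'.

Current gcd = 4
gcd of all OTHER numbers (without N[3]=20): gcd([8, 56, 24]) = 8
The new gcd after any change is gcd(8, new_value).
This can be at most 8.
Since 8 > old gcd 4, the gcd CAN increase (e.g., set N[3] = 8).

Answer: yes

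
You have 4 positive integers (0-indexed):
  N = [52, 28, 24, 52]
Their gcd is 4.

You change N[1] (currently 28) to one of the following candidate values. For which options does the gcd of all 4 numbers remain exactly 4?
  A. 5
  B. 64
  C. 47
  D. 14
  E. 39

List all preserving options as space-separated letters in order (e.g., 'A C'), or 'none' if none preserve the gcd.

Answer: B

Derivation:
Old gcd = 4; gcd of others (without N[1]) = 4
New gcd for candidate v: gcd(4, v). Preserves old gcd iff gcd(4, v) = 4.
  Option A: v=5, gcd(4,5)=1 -> changes
  Option B: v=64, gcd(4,64)=4 -> preserves
  Option C: v=47, gcd(4,47)=1 -> changes
  Option D: v=14, gcd(4,14)=2 -> changes
  Option E: v=39, gcd(4,39)=1 -> changes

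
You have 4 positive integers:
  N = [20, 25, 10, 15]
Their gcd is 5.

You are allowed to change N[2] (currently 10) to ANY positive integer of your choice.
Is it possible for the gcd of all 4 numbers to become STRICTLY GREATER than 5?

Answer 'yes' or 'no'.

Current gcd = 5
gcd of all OTHER numbers (without N[2]=10): gcd([20, 25, 15]) = 5
The new gcd after any change is gcd(5, new_value).
This can be at most 5.
Since 5 = old gcd 5, the gcd can only stay the same or decrease.

Answer: no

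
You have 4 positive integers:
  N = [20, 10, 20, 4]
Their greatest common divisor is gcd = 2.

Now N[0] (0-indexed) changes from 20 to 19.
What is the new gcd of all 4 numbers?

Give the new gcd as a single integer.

Numbers: [20, 10, 20, 4], gcd = 2
Change: index 0, 20 -> 19
gcd of the OTHER numbers (without index 0): gcd([10, 20, 4]) = 2
New gcd = gcd(g_others, new_val) = gcd(2, 19) = 1

Answer: 1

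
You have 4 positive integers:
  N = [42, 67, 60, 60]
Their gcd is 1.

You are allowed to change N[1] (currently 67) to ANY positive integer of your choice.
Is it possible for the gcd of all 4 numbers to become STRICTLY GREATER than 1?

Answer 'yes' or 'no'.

Answer: yes

Derivation:
Current gcd = 1
gcd of all OTHER numbers (without N[1]=67): gcd([42, 60, 60]) = 6
The new gcd after any change is gcd(6, new_value).
This can be at most 6.
Since 6 > old gcd 1, the gcd CAN increase (e.g., set N[1] = 6).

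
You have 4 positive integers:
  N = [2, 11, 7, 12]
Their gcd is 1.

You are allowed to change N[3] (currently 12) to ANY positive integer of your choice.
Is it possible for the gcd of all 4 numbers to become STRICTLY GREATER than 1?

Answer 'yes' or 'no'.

Current gcd = 1
gcd of all OTHER numbers (without N[3]=12): gcd([2, 11, 7]) = 1
The new gcd after any change is gcd(1, new_value).
This can be at most 1.
Since 1 = old gcd 1, the gcd can only stay the same or decrease.

Answer: no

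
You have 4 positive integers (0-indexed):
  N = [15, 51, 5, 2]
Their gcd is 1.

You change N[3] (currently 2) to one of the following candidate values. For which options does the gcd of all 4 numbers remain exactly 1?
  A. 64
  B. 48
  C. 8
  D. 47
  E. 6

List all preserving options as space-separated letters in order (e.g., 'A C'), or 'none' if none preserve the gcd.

Answer: A B C D E

Derivation:
Old gcd = 1; gcd of others (without N[3]) = 1
New gcd for candidate v: gcd(1, v). Preserves old gcd iff gcd(1, v) = 1.
  Option A: v=64, gcd(1,64)=1 -> preserves
  Option B: v=48, gcd(1,48)=1 -> preserves
  Option C: v=8, gcd(1,8)=1 -> preserves
  Option D: v=47, gcd(1,47)=1 -> preserves
  Option E: v=6, gcd(1,6)=1 -> preserves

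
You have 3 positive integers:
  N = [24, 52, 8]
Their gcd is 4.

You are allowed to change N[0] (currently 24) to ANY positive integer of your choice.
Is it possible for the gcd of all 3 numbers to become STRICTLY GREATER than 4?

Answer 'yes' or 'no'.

Answer: no

Derivation:
Current gcd = 4
gcd of all OTHER numbers (without N[0]=24): gcd([52, 8]) = 4
The new gcd after any change is gcd(4, new_value).
This can be at most 4.
Since 4 = old gcd 4, the gcd can only stay the same or decrease.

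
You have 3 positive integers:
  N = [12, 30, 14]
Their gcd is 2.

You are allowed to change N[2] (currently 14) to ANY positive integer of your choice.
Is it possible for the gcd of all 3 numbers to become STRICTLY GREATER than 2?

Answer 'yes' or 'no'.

Answer: yes

Derivation:
Current gcd = 2
gcd of all OTHER numbers (without N[2]=14): gcd([12, 30]) = 6
The new gcd after any change is gcd(6, new_value).
This can be at most 6.
Since 6 > old gcd 2, the gcd CAN increase (e.g., set N[2] = 6).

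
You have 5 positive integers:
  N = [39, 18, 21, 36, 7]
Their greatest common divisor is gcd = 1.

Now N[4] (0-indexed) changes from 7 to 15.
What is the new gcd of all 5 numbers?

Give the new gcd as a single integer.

Answer: 3

Derivation:
Numbers: [39, 18, 21, 36, 7], gcd = 1
Change: index 4, 7 -> 15
gcd of the OTHER numbers (without index 4): gcd([39, 18, 21, 36]) = 3
New gcd = gcd(g_others, new_val) = gcd(3, 15) = 3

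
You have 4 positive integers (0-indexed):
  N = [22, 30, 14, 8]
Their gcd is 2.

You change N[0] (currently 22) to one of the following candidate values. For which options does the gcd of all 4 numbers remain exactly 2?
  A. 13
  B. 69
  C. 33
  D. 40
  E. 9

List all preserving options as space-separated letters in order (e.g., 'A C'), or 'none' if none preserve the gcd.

Old gcd = 2; gcd of others (without N[0]) = 2
New gcd for candidate v: gcd(2, v). Preserves old gcd iff gcd(2, v) = 2.
  Option A: v=13, gcd(2,13)=1 -> changes
  Option B: v=69, gcd(2,69)=1 -> changes
  Option C: v=33, gcd(2,33)=1 -> changes
  Option D: v=40, gcd(2,40)=2 -> preserves
  Option E: v=9, gcd(2,9)=1 -> changes

Answer: D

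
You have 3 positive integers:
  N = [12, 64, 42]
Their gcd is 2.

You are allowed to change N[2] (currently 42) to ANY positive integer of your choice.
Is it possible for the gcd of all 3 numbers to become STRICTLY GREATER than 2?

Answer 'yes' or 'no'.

Answer: yes

Derivation:
Current gcd = 2
gcd of all OTHER numbers (without N[2]=42): gcd([12, 64]) = 4
The new gcd after any change is gcd(4, new_value).
This can be at most 4.
Since 4 > old gcd 2, the gcd CAN increase (e.g., set N[2] = 4).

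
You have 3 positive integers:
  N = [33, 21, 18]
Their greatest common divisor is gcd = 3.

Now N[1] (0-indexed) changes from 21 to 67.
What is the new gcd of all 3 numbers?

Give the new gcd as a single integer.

Numbers: [33, 21, 18], gcd = 3
Change: index 1, 21 -> 67
gcd of the OTHER numbers (without index 1): gcd([33, 18]) = 3
New gcd = gcd(g_others, new_val) = gcd(3, 67) = 1

Answer: 1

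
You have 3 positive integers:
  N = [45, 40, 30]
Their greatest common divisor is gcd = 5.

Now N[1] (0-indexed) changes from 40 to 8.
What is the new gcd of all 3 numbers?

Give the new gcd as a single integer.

Numbers: [45, 40, 30], gcd = 5
Change: index 1, 40 -> 8
gcd of the OTHER numbers (without index 1): gcd([45, 30]) = 15
New gcd = gcd(g_others, new_val) = gcd(15, 8) = 1

Answer: 1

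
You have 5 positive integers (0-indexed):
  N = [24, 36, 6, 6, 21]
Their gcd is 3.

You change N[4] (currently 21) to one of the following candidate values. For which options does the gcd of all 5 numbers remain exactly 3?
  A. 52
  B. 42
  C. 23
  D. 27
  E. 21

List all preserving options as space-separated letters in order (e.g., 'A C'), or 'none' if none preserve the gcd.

Answer: D E

Derivation:
Old gcd = 3; gcd of others (without N[4]) = 6
New gcd for candidate v: gcd(6, v). Preserves old gcd iff gcd(6, v) = 3.
  Option A: v=52, gcd(6,52)=2 -> changes
  Option B: v=42, gcd(6,42)=6 -> changes
  Option C: v=23, gcd(6,23)=1 -> changes
  Option D: v=27, gcd(6,27)=3 -> preserves
  Option E: v=21, gcd(6,21)=3 -> preserves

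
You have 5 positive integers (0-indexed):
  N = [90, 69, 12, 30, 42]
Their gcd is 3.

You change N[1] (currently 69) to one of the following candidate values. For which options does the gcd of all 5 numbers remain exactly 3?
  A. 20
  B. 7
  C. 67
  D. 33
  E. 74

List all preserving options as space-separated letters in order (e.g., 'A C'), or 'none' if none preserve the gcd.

Answer: D

Derivation:
Old gcd = 3; gcd of others (without N[1]) = 6
New gcd for candidate v: gcd(6, v). Preserves old gcd iff gcd(6, v) = 3.
  Option A: v=20, gcd(6,20)=2 -> changes
  Option B: v=7, gcd(6,7)=1 -> changes
  Option C: v=67, gcd(6,67)=1 -> changes
  Option D: v=33, gcd(6,33)=3 -> preserves
  Option E: v=74, gcd(6,74)=2 -> changes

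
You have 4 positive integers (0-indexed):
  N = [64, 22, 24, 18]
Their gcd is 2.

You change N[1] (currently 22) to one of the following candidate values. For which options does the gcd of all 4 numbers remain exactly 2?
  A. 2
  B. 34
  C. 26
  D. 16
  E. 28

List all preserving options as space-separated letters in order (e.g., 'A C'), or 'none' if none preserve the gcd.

Answer: A B C D E

Derivation:
Old gcd = 2; gcd of others (without N[1]) = 2
New gcd for candidate v: gcd(2, v). Preserves old gcd iff gcd(2, v) = 2.
  Option A: v=2, gcd(2,2)=2 -> preserves
  Option B: v=34, gcd(2,34)=2 -> preserves
  Option C: v=26, gcd(2,26)=2 -> preserves
  Option D: v=16, gcd(2,16)=2 -> preserves
  Option E: v=28, gcd(2,28)=2 -> preserves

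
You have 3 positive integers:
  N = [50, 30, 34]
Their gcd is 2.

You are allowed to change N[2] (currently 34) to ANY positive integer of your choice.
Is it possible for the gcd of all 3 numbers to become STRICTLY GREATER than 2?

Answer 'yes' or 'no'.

Answer: yes

Derivation:
Current gcd = 2
gcd of all OTHER numbers (without N[2]=34): gcd([50, 30]) = 10
The new gcd after any change is gcd(10, new_value).
This can be at most 10.
Since 10 > old gcd 2, the gcd CAN increase (e.g., set N[2] = 10).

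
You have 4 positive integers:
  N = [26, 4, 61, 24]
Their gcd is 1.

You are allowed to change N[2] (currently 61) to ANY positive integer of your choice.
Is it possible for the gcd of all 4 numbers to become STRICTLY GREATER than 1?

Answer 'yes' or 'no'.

Answer: yes

Derivation:
Current gcd = 1
gcd of all OTHER numbers (without N[2]=61): gcd([26, 4, 24]) = 2
The new gcd after any change is gcd(2, new_value).
This can be at most 2.
Since 2 > old gcd 1, the gcd CAN increase (e.g., set N[2] = 2).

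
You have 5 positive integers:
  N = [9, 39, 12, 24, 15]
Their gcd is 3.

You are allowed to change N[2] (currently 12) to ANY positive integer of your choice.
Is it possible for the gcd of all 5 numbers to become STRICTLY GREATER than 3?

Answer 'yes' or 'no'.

Current gcd = 3
gcd of all OTHER numbers (without N[2]=12): gcd([9, 39, 24, 15]) = 3
The new gcd after any change is gcd(3, new_value).
This can be at most 3.
Since 3 = old gcd 3, the gcd can only stay the same or decrease.

Answer: no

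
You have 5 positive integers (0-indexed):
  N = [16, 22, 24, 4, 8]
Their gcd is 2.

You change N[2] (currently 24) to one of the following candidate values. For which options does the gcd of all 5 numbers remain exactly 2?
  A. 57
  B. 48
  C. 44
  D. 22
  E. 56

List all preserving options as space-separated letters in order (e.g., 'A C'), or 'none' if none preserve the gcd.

Old gcd = 2; gcd of others (without N[2]) = 2
New gcd for candidate v: gcd(2, v). Preserves old gcd iff gcd(2, v) = 2.
  Option A: v=57, gcd(2,57)=1 -> changes
  Option B: v=48, gcd(2,48)=2 -> preserves
  Option C: v=44, gcd(2,44)=2 -> preserves
  Option D: v=22, gcd(2,22)=2 -> preserves
  Option E: v=56, gcd(2,56)=2 -> preserves

Answer: B C D E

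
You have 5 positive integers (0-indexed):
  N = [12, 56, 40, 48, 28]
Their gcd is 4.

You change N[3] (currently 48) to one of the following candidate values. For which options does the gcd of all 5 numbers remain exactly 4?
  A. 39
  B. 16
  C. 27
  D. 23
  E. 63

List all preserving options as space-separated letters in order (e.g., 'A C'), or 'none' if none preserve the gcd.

Old gcd = 4; gcd of others (without N[3]) = 4
New gcd for candidate v: gcd(4, v). Preserves old gcd iff gcd(4, v) = 4.
  Option A: v=39, gcd(4,39)=1 -> changes
  Option B: v=16, gcd(4,16)=4 -> preserves
  Option C: v=27, gcd(4,27)=1 -> changes
  Option D: v=23, gcd(4,23)=1 -> changes
  Option E: v=63, gcd(4,63)=1 -> changes

Answer: B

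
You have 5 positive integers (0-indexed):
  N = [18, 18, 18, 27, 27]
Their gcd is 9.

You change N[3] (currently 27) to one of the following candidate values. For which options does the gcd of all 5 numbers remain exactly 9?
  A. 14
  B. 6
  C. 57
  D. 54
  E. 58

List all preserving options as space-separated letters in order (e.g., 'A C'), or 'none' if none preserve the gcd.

Answer: D

Derivation:
Old gcd = 9; gcd of others (without N[3]) = 9
New gcd for candidate v: gcd(9, v). Preserves old gcd iff gcd(9, v) = 9.
  Option A: v=14, gcd(9,14)=1 -> changes
  Option B: v=6, gcd(9,6)=3 -> changes
  Option C: v=57, gcd(9,57)=3 -> changes
  Option D: v=54, gcd(9,54)=9 -> preserves
  Option E: v=58, gcd(9,58)=1 -> changes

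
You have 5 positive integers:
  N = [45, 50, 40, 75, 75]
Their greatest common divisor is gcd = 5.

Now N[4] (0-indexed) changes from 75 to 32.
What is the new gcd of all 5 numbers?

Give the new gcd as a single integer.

Numbers: [45, 50, 40, 75, 75], gcd = 5
Change: index 4, 75 -> 32
gcd of the OTHER numbers (without index 4): gcd([45, 50, 40, 75]) = 5
New gcd = gcd(g_others, new_val) = gcd(5, 32) = 1

Answer: 1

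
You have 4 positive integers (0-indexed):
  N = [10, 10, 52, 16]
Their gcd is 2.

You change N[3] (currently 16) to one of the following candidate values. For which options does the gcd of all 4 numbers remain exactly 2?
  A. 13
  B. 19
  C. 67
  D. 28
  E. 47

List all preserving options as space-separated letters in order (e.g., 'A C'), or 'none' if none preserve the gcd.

Old gcd = 2; gcd of others (without N[3]) = 2
New gcd for candidate v: gcd(2, v). Preserves old gcd iff gcd(2, v) = 2.
  Option A: v=13, gcd(2,13)=1 -> changes
  Option B: v=19, gcd(2,19)=1 -> changes
  Option C: v=67, gcd(2,67)=1 -> changes
  Option D: v=28, gcd(2,28)=2 -> preserves
  Option E: v=47, gcd(2,47)=1 -> changes

Answer: D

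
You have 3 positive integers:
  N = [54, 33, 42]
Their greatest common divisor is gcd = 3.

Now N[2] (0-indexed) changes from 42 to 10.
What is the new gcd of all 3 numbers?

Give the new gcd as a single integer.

Answer: 1

Derivation:
Numbers: [54, 33, 42], gcd = 3
Change: index 2, 42 -> 10
gcd of the OTHER numbers (without index 2): gcd([54, 33]) = 3
New gcd = gcd(g_others, new_val) = gcd(3, 10) = 1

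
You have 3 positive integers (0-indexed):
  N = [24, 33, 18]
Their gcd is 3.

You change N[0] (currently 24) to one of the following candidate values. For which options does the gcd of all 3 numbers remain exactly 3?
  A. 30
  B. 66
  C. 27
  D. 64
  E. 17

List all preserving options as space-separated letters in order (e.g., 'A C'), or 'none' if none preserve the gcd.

Old gcd = 3; gcd of others (without N[0]) = 3
New gcd for candidate v: gcd(3, v). Preserves old gcd iff gcd(3, v) = 3.
  Option A: v=30, gcd(3,30)=3 -> preserves
  Option B: v=66, gcd(3,66)=3 -> preserves
  Option C: v=27, gcd(3,27)=3 -> preserves
  Option D: v=64, gcd(3,64)=1 -> changes
  Option E: v=17, gcd(3,17)=1 -> changes

Answer: A B C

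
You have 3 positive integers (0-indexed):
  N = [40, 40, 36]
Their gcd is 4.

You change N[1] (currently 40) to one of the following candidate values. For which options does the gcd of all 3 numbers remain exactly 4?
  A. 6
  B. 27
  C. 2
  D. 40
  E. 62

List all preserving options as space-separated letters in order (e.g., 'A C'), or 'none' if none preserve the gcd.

Answer: D

Derivation:
Old gcd = 4; gcd of others (without N[1]) = 4
New gcd for candidate v: gcd(4, v). Preserves old gcd iff gcd(4, v) = 4.
  Option A: v=6, gcd(4,6)=2 -> changes
  Option B: v=27, gcd(4,27)=1 -> changes
  Option C: v=2, gcd(4,2)=2 -> changes
  Option D: v=40, gcd(4,40)=4 -> preserves
  Option E: v=62, gcd(4,62)=2 -> changes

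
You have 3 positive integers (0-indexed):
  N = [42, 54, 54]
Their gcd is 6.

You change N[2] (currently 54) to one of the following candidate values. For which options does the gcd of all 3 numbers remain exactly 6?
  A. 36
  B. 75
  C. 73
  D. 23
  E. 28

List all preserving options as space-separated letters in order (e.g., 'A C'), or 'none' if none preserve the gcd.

Answer: A

Derivation:
Old gcd = 6; gcd of others (without N[2]) = 6
New gcd for candidate v: gcd(6, v). Preserves old gcd iff gcd(6, v) = 6.
  Option A: v=36, gcd(6,36)=6 -> preserves
  Option B: v=75, gcd(6,75)=3 -> changes
  Option C: v=73, gcd(6,73)=1 -> changes
  Option D: v=23, gcd(6,23)=1 -> changes
  Option E: v=28, gcd(6,28)=2 -> changes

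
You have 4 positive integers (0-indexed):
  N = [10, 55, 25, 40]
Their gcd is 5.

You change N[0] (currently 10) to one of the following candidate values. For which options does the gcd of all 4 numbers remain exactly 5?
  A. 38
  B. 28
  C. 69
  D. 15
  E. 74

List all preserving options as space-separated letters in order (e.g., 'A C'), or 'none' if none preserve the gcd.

Answer: D

Derivation:
Old gcd = 5; gcd of others (without N[0]) = 5
New gcd for candidate v: gcd(5, v). Preserves old gcd iff gcd(5, v) = 5.
  Option A: v=38, gcd(5,38)=1 -> changes
  Option B: v=28, gcd(5,28)=1 -> changes
  Option C: v=69, gcd(5,69)=1 -> changes
  Option D: v=15, gcd(5,15)=5 -> preserves
  Option E: v=74, gcd(5,74)=1 -> changes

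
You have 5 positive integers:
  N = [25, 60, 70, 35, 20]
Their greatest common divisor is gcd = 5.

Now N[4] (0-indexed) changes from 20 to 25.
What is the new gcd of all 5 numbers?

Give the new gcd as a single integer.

Numbers: [25, 60, 70, 35, 20], gcd = 5
Change: index 4, 20 -> 25
gcd of the OTHER numbers (without index 4): gcd([25, 60, 70, 35]) = 5
New gcd = gcd(g_others, new_val) = gcd(5, 25) = 5

Answer: 5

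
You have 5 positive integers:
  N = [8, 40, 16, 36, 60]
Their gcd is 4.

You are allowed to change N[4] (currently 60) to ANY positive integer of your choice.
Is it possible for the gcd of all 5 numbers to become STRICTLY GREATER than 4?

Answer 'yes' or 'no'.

Current gcd = 4
gcd of all OTHER numbers (without N[4]=60): gcd([8, 40, 16, 36]) = 4
The new gcd after any change is gcd(4, new_value).
This can be at most 4.
Since 4 = old gcd 4, the gcd can only stay the same or decrease.

Answer: no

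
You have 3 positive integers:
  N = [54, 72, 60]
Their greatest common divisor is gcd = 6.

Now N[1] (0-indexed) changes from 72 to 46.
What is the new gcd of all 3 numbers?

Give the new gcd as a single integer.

Answer: 2

Derivation:
Numbers: [54, 72, 60], gcd = 6
Change: index 1, 72 -> 46
gcd of the OTHER numbers (without index 1): gcd([54, 60]) = 6
New gcd = gcd(g_others, new_val) = gcd(6, 46) = 2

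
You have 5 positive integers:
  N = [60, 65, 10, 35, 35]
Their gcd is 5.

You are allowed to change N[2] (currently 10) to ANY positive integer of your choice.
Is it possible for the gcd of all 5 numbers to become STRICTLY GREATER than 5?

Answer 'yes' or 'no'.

Answer: no

Derivation:
Current gcd = 5
gcd of all OTHER numbers (without N[2]=10): gcd([60, 65, 35, 35]) = 5
The new gcd after any change is gcd(5, new_value).
This can be at most 5.
Since 5 = old gcd 5, the gcd can only stay the same or decrease.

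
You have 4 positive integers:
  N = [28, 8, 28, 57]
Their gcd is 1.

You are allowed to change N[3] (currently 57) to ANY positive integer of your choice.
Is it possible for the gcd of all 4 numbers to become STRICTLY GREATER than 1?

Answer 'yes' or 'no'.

Answer: yes

Derivation:
Current gcd = 1
gcd of all OTHER numbers (without N[3]=57): gcd([28, 8, 28]) = 4
The new gcd after any change is gcd(4, new_value).
This can be at most 4.
Since 4 > old gcd 1, the gcd CAN increase (e.g., set N[3] = 4).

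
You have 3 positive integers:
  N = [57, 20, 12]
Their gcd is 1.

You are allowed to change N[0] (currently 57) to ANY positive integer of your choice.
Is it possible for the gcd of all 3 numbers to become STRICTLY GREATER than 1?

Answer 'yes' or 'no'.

Answer: yes

Derivation:
Current gcd = 1
gcd of all OTHER numbers (without N[0]=57): gcd([20, 12]) = 4
The new gcd after any change is gcd(4, new_value).
This can be at most 4.
Since 4 > old gcd 1, the gcd CAN increase (e.g., set N[0] = 4).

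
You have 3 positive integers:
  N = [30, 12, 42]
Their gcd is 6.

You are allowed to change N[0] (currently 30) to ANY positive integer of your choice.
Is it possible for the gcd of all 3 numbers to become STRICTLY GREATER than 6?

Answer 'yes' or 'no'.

Answer: no

Derivation:
Current gcd = 6
gcd of all OTHER numbers (without N[0]=30): gcd([12, 42]) = 6
The new gcd after any change is gcd(6, new_value).
This can be at most 6.
Since 6 = old gcd 6, the gcd can only stay the same or decrease.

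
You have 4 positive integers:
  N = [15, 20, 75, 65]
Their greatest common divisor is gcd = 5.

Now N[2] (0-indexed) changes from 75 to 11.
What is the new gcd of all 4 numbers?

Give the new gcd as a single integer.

Numbers: [15, 20, 75, 65], gcd = 5
Change: index 2, 75 -> 11
gcd of the OTHER numbers (without index 2): gcd([15, 20, 65]) = 5
New gcd = gcd(g_others, new_val) = gcd(5, 11) = 1

Answer: 1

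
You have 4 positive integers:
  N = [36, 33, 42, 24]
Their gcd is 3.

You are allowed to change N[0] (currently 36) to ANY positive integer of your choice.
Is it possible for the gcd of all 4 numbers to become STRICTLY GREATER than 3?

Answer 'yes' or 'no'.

Answer: no

Derivation:
Current gcd = 3
gcd of all OTHER numbers (without N[0]=36): gcd([33, 42, 24]) = 3
The new gcd after any change is gcd(3, new_value).
This can be at most 3.
Since 3 = old gcd 3, the gcd can only stay the same or decrease.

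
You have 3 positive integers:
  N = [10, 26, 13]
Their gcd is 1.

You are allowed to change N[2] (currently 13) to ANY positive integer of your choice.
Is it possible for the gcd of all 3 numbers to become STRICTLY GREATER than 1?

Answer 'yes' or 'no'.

Current gcd = 1
gcd of all OTHER numbers (without N[2]=13): gcd([10, 26]) = 2
The new gcd after any change is gcd(2, new_value).
This can be at most 2.
Since 2 > old gcd 1, the gcd CAN increase (e.g., set N[2] = 2).

Answer: yes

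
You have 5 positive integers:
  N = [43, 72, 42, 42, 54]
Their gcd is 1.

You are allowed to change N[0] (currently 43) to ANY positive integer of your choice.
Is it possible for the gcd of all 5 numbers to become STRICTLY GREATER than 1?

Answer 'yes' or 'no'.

Answer: yes

Derivation:
Current gcd = 1
gcd of all OTHER numbers (without N[0]=43): gcd([72, 42, 42, 54]) = 6
The new gcd after any change is gcd(6, new_value).
This can be at most 6.
Since 6 > old gcd 1, the gcd CAN increase (e.g., set N[0] = 6).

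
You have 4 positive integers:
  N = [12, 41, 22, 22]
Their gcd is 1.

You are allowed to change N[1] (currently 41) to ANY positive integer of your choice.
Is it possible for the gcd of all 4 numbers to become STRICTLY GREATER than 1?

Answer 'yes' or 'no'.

Current gcd = 1
gcd of all OTHER numbers (without N[1]=41): gcd([12, 22, 22]) = 2
The new gcd after any change is gcd(2, new_value).
This can be at most 2.
Since 2 > old gcd 1, the gcd CAN increase (e.g., set N[1] = 2).

Answer: yes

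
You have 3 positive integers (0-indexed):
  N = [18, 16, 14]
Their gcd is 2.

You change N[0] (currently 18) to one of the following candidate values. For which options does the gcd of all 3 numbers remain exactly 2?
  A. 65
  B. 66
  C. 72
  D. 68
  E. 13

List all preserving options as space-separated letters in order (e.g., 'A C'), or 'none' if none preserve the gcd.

Answer: B C D

Derivation:
Old gcd = 2; gcd of others (without N[0]) = 2
New gcd for candidate v: gcd(2, v). Preserves old gcd iff gcd(2, v) = 2.
  Option A: v=65, gcd(2,65)=1 -> changes
  Option B: v=66, gcd(2,66)=2 -> preserves
  Option C: v=72, gcd(2,72)=2 -> preserves
  Option D: v=68, gcd(2,68)=2 -> preserves
  Option E: v=13, gcd(2,13)=1 -> changes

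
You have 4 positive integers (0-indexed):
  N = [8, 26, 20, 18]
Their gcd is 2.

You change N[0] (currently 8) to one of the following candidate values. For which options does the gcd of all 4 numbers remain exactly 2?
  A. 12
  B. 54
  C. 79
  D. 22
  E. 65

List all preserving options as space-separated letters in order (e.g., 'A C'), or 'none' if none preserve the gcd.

Old gcd = 2; gcd of others (without N[0]) = 2
New gcd for candidate v: gcd(2, v). Preserves old gcd iff gcd(2, v) = 2.
  Option A: v=12, gcd(2,12)=2 -> preserves
  Option B: v=54, gcd(2,54)=2 -> preserves
  Option C: v=79, gcd(2,79)=1 -> changes
  Option D: v=22, gcd(2,22)=2 -> preserves
  Option E: v=65, gcd(2,65)=1 -> changes

Answer: A B D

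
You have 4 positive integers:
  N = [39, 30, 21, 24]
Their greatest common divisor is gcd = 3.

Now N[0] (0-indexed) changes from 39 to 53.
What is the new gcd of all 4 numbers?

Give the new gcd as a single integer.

Numbers: [39, 30, 21, 24], gcd = 3
Change: index 0, 39 -> 53
gcd of the OTHER numbers (without index 0): gcd([30, 21, 24]) = 3
New gcd = gcd(g_others, new_val) = gcd(3, 53) = 1

Answer: 1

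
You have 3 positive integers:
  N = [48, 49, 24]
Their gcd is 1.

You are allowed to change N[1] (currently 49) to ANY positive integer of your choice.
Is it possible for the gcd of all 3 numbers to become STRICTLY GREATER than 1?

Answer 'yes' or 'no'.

Current gcd = 1
gcd of all OTHER numbers (without N[1]=49): gcd([48, 24]) = 24
The new gcd after any change is gcd(24, new_value).
This can be at most 24.
Since 24 > old gcd 1, the gcd CAN increase (e.g., set N[1] = 24).

Answer: yes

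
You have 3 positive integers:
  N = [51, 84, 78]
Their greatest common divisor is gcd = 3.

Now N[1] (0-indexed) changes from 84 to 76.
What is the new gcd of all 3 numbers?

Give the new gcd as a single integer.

Answer: 1

Derivation:
Numbers: [51, 84, 78], gcd = 3
Change: index 1, 84 -> 76
gcd of the OTHER numbers (without index 1): gcd([51, 78]) = 3
New gcd = gcd(g_others, new_val) = gcd(3, 76) = 1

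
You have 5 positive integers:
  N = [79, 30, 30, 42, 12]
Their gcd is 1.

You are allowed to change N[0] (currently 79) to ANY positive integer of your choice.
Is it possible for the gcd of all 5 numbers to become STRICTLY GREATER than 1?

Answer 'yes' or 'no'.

Answer: yes

Derivation:
Current gcd = 1
gcd of all OTHER numbers (without N[0]=79): gcd([30, 30, 42, 12]) = 6
The new gcd after any change is gcd(6, new_value).
This can be at most 6.
Since 6 > old gcd 1, the gcd CAN increase (e.g., set N[0] = 6).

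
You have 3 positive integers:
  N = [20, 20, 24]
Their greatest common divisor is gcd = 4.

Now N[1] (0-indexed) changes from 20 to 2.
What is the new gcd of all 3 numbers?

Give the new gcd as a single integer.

Numbers: [20, 20, 24], gcd = 4
Change: index 1, 20 -> 2
gcd of the OTHER numbers (without index 1): gcd([20, 24]) = 4
New gcd = gcd(g_others, new_val) = gcd(4, 2) = 2

Answer: 2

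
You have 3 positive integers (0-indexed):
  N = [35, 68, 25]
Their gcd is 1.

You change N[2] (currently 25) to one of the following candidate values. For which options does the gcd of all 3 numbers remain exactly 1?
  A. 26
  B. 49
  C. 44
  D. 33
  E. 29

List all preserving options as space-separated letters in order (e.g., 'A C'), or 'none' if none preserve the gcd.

Old gcd = 1; gcd of others (without N[2]) = 1
New gcd for candidate v: gcd(1, v). Preserves old gcd iff gcd(1, v) = 1.
  Option A: v=26, gcd(1,26)=1 -> preserves
  Option B: v=49, gcd(1,49)=1 -> preserves
  Option C: v=44, gcd(1,44)=1 -> preserves
  Option D: v=33, gcd(1,33)=1 -> preserves
  Option E: v=29, gcd(1,29)=1 -> preserves

Answer: A B C D E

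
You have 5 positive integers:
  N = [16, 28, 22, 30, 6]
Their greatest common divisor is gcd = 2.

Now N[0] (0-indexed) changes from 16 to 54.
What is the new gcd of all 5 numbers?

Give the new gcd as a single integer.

Numbers: [16, 28, 22, 30, 6], gcd = 2
Change: index 0, 16 -> 54
gcd of the OTHER numbers (without index 0): gcd([28, 22, 30, 6]) = 2
New gcd = gcd(g_others, new_val) = gcd(2, 54) = 2

Answer: 2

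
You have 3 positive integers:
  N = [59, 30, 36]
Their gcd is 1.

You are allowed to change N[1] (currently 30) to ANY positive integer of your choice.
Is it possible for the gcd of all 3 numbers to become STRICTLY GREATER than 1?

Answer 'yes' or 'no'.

Answer: no

Derivation:
Current gcd = 1
gcd of all OTHER numbers (without N[1]=30): gcd([59, 36]) = 1
The new gcd after any change is gcd(1, new_value).
This can be at most 1.
Since 1 = old gcd 1, the gcd can only stay the same or decrease.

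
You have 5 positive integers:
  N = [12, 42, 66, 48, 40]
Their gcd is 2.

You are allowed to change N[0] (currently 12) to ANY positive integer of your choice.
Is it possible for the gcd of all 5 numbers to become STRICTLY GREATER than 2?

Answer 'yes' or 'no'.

Current gcd = 2
gcd of all OTHER numbers (without N[0]=12): gcd([42, 66, 48, 40]) = 2
The new gcd after any change is gcd(2, new_value).
This can be at most 2.
Since 2 = old gcd 2, the gcd can only stay the same or decrease.

Answer: no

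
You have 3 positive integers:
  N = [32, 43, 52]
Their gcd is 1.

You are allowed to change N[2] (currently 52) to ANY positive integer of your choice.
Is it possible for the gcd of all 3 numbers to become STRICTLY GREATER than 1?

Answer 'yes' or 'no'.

Answer: no

Derivation:
Current gcd = 1
gcd of all OTHER numbers (without N[2]=52): gcd([32, 43]) = 1
The new gcd after any change is gcd(1, new_value).
This can be at most 1.
Since 1 = old gcd 1, the gcd can only stay the same or decrease.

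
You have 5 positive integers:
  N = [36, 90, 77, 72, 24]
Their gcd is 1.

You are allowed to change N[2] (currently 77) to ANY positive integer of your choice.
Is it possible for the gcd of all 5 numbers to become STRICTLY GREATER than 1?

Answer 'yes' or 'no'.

Current gcd = 1
gcd of all OTHER numbers (without N[2]=77): gcd([36, 90, 72, 24]) = 6
The new gcd after any change is gcd(6, new_value).
This can be at most 6.
Since 6 > old gcd 1, the gcd CAN increase (e.g., set N[2] = 6).

Answer: yes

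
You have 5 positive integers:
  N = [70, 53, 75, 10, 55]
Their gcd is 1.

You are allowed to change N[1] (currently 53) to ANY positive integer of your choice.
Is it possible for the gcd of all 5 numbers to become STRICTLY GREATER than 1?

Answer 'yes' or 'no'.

Answer: yes

Derivation:
Current gcd = 1
gcd of all OTHER numbers (without N[1]=53): gcd([70, 75, 10, 55]) = 5
The new gcd after any change is gcd(5, new_value).
This can be at most 5.
Since 5 > old gcd 1, the gcd CAN increase (e.g., set N[1] = 5).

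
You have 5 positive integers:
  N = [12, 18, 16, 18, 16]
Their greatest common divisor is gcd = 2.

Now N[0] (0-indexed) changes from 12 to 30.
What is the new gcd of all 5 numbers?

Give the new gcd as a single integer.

Numbers: [12, 18, 16, 18, 16], gcd = 2
Change: index 0, 12 -> 30
gcd of the OTHER numbers (without index 0): gcd([18, 16, 18, 16]) = 2
New gcd = gcd(g_others, new_val) = gcd(2, 30) = 2

Answer: 2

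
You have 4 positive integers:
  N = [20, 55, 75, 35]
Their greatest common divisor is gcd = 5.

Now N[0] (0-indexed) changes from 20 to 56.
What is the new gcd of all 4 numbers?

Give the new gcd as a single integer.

Answer: 1

Derivation:
Numbers: [20, 55, 75, 35], gcd = 5
Change: index 0, 20 -> 56
gcd of the OTHER numbers (without index 0): gcd([55, 75, 35]) = 5
New gcd = gcd(g_others, new_val) = gcd(5, 56) = 1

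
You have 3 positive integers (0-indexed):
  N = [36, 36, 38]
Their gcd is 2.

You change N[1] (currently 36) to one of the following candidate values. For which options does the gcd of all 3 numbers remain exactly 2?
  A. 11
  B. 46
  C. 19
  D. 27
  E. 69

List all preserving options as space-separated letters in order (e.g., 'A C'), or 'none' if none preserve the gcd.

Answer: B

Derivation:
Old gcd = 2; gcd of others (without N[1]) = 2
New gcd for candidate v: gcd(2, v). Preserves old gcd iff gcd(2, v) = 2.
  Option A: v=11, gcd(2,11)=1 -> changes
  Option B: v=46, gcd(2,46)=2 -> preserves
  Option C: v=19, gcd(2,19)=1 -> changes
  Option D: v=27, gcd(2,27)=1 -> changes
  Option E: v=69, gcd(2,69)=1 -> changes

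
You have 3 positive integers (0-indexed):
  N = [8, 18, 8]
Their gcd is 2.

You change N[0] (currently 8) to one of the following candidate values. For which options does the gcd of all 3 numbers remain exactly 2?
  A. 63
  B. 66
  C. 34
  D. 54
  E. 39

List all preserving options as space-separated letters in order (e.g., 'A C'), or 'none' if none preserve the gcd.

Old gcd = 2; gcd of others (without N[0]) = 2
New gcd for candidate v: gcd(2, v). Preserves old gcd iff gcd(2, v) = 2.
  Option A: v=63, gcd(2,63)=1 -> changes
  Option B: v=66, gcd(2,66)=2 -> preserves
  Option C: v=34, gcd(2,34)=2 -> preserves
  Option D: v=54, gcd(2,54)=2 -> preserves
  Option E: v=39, gcd(2,39)=1 -> changes

Answer: B C D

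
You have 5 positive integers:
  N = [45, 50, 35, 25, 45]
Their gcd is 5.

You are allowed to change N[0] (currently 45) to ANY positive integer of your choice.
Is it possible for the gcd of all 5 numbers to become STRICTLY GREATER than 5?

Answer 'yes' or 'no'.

Current gcd = 5
gcd of all OTHER numbers (without N[0]=45): gcd([50, 35, 25, 45]) = 5
The new gcd after any change is gcd(5, new_value).
This can be at most 5.
Since 5 = old gcd 5, the gcd can only stay the same or decrease.

Answer: no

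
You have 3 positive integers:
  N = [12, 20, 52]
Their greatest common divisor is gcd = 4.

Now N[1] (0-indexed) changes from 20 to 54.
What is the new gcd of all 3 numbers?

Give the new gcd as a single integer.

Numbers: [12, 20, 52], gcd = 4
Change: index 1, 20 -> 54
gcd of the OTHER numbers (without index 1): gcd([12, 52]) = 4
New gcd = gcd(g_others, new_val) = gcd(4, 54) = 2

Answer: 2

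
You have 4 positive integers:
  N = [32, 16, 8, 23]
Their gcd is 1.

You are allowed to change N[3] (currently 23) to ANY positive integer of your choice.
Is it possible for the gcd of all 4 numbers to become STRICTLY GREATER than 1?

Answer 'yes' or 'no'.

Current gcd = 1
gcd of all OTHER numbers (without N[3]=23): gcd([32, 16, 8]) = 8
The new gcd after any change is gcd(8, new_value).
This can be at most 8.
Since 8 > old gcd 1, the gcd CAN increase (e.g., set N[3] = 8).

Answer: yes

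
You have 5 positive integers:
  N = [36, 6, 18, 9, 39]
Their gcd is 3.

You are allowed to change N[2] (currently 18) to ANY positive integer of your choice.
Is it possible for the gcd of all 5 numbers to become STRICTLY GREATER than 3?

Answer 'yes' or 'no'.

Answer: no

Derivation:
Current gcd = 3
gcd of all OTHER numbers (without N[2]=18): gcd([36, 6, 9, 39]) = 3
The new gcd after any change is gcd(3, new_value).
This can be at most 3.
Since 3 = old gcd 3, the gcd can only stay the same or decrease.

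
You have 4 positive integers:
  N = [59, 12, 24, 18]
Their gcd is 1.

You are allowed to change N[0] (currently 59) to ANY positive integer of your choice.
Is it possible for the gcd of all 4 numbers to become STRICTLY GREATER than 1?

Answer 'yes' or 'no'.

Answer: yes

Derivation:
Current gcd = 1
gcd of all OTHER numbers (without N[0]=59): gcd([12, 24, 18]) = 6
The new gcd after any change is gcd(6, new_value).
This can be at most 6.
Since 6 > old gcd 1, the gcd CAN increase (e.g., set N[0] = 6).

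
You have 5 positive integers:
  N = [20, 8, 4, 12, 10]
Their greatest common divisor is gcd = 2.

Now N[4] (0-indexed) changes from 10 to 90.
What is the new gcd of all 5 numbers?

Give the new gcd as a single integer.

Numbers: [20, 8, 4, 12, 10], gcd = 2
Change: index 4, 10 -> 90
gcd of the OTHER numbers (without index 4): gcd([20, 8, 4, 12]) = 4
New gcd = gcd(g_others, new_val) = gcd(4, 90) = 2

Answer: 2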